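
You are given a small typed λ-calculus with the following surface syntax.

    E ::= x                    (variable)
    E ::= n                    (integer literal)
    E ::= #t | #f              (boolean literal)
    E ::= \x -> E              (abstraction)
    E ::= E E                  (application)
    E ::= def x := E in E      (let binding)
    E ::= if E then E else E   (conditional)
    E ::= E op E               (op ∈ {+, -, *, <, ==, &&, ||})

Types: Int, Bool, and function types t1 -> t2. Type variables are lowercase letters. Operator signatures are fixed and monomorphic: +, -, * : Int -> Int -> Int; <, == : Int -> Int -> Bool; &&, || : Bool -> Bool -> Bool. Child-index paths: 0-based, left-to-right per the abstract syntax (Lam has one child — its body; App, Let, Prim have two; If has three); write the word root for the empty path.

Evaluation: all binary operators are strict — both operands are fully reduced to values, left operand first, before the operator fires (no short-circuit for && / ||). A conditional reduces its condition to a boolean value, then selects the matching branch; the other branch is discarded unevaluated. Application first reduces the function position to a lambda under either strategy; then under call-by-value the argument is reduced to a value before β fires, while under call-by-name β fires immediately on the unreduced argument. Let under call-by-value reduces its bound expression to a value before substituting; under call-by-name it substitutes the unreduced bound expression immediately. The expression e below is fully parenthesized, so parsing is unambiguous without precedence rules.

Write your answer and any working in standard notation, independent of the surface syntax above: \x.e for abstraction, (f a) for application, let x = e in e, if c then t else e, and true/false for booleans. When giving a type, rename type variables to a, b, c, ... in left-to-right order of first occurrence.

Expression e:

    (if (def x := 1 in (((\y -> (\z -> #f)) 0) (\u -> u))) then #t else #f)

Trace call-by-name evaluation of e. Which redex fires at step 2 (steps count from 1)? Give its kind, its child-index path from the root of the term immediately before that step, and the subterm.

Working:
step 0: (if (let x = 1 in (((\y.(\z.false)) 0) (\u.u))) then true else false)
step 1: [let@0] (if (((\y.(\z.false)) 0) (\u.u)) then true else false)
step 2: [beta@0.0] (if ((\z.false) (\u.u)) then true else false)

Answer: beta at 0.0 : ((\y.(\z.false)) 0)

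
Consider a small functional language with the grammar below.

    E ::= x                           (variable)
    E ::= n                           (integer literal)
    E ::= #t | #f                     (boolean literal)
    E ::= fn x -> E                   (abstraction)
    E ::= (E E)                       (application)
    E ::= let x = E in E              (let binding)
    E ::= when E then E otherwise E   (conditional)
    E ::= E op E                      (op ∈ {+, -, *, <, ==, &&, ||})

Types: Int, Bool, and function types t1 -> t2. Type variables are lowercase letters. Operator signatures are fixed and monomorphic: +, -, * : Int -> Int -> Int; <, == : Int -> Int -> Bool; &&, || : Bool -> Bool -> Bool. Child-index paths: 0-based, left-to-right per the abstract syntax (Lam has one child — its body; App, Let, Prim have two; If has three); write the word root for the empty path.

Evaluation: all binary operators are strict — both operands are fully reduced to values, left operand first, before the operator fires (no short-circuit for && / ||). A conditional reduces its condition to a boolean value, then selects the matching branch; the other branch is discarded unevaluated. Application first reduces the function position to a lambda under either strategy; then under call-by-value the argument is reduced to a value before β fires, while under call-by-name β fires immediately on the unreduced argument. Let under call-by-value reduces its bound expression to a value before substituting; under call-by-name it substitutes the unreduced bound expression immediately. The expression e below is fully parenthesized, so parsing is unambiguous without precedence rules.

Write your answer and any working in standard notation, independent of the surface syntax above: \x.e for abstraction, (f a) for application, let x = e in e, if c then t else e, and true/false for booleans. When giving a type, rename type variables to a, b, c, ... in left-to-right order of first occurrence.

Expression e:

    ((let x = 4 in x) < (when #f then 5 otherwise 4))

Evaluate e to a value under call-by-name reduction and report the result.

Working:
step 0: ((let x = 4 in x) < (if false then 5 else 4))
step 1: [let@0] (4 < (if false then 5 else 4))
step 2: [if@1] (4 < 4)
step 3: [delta@root] false

Answer: false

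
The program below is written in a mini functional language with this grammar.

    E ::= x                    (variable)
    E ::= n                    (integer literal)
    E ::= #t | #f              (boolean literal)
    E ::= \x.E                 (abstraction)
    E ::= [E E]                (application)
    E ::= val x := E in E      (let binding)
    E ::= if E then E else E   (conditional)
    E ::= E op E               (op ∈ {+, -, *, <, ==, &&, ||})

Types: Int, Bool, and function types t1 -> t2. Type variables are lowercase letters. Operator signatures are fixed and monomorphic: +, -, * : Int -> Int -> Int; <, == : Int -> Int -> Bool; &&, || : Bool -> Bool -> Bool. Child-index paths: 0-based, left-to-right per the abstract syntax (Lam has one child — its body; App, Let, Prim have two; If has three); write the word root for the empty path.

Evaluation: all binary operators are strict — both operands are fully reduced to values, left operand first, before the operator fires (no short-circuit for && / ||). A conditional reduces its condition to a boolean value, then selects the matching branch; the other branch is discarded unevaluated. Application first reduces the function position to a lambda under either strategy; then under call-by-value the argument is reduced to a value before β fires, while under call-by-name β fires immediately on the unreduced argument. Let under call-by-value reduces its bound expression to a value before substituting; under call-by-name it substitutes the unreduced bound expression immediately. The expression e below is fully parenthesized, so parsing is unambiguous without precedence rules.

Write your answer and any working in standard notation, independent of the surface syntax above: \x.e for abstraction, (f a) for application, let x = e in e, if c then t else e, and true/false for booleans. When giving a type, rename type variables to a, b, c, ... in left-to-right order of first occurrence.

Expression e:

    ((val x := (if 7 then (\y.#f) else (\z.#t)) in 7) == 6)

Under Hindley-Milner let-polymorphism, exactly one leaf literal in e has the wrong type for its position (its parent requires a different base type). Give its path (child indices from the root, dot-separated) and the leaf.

Derivation:
  unify Int ~ Bool
  FAIL: mismatch Int ~ Bool

Answer: 0.0.0 : 7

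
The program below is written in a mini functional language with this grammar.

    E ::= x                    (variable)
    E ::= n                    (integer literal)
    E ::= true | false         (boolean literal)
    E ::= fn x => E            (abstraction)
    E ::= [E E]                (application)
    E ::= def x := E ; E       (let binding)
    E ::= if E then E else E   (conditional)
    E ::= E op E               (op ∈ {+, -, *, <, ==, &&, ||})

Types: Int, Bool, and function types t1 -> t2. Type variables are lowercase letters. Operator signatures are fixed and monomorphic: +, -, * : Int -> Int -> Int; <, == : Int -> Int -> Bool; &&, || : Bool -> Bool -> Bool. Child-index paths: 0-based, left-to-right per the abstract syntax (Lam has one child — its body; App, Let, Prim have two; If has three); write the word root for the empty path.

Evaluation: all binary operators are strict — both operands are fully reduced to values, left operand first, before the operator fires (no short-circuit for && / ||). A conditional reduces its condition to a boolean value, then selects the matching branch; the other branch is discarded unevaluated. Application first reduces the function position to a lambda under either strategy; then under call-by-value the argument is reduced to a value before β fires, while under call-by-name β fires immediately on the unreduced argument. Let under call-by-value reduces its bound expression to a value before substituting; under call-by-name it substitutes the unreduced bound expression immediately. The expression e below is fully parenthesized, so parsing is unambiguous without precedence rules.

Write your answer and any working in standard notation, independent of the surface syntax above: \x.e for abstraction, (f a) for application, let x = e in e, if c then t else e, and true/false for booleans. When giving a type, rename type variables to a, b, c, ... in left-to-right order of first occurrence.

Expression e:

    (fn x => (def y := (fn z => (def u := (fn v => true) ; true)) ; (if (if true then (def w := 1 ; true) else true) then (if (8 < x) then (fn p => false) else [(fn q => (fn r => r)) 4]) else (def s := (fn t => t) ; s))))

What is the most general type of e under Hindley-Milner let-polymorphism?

Working:
\v._ : c -> Bool
let u : forall. c -> Bool
\z._ : b -> Bool
let y : forall. b -> Bool
  unify Bool ~ Bool
let w : Int
  unify Bool ~ Bool
  unify Bool ~ Bool
  unify Int ~ Int
x : a
  unify a ~ Int
  unify Bool ~ Bool
\p._ : d -> Bool
r : f
\r._ : f -> f
\q._ : e -> f -> f
  unify e -> f -> f ~ Int -> g
  unify e ~ Int
  unify f -> f ~ g
_ _ : f -> f
  unify d -> Bool ~ f -> f
  unify d ~ f
  unify Bool ~ f
t : h
\t._ : h -> h
let s : forall. h -> h
s : i -> i
  unify Bool -> Bool ~ i -> i
  unify Bool ~ i
  unify Bool ~ Bool
\x._ : Int -> Bool -> Bool

Answer: Int -> Bool -> Bool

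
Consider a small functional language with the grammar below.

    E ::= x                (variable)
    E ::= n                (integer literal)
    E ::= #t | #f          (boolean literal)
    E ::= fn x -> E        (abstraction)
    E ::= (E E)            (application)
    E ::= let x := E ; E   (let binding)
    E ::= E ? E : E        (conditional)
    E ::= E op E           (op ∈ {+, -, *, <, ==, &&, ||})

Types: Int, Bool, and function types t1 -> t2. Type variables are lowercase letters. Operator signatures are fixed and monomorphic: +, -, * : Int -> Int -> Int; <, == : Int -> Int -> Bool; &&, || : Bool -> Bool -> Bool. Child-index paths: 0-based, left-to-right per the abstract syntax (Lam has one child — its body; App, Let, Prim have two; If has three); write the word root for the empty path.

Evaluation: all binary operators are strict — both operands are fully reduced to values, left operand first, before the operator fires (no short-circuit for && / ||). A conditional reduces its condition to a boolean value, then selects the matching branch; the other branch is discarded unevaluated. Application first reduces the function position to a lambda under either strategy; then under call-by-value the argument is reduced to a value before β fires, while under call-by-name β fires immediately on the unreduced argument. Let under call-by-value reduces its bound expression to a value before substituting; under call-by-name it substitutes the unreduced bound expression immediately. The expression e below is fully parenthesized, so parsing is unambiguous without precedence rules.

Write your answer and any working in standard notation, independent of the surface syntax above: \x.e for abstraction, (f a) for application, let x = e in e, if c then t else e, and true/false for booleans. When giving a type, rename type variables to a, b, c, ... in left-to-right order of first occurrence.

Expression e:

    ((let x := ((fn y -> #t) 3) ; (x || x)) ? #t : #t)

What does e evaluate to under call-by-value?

Trace:
step 0: (if (let x = ((\y.true) 3) in (x || x)) then true else true)
step 1: [beta@0.0] (if (let x = true in (x || x)) then true else true)
step 2: [let@0] (if (true || true) then true else true)
step 3: [delta@0] (if true then true else true)
step 4: [if@root] true

Answer: true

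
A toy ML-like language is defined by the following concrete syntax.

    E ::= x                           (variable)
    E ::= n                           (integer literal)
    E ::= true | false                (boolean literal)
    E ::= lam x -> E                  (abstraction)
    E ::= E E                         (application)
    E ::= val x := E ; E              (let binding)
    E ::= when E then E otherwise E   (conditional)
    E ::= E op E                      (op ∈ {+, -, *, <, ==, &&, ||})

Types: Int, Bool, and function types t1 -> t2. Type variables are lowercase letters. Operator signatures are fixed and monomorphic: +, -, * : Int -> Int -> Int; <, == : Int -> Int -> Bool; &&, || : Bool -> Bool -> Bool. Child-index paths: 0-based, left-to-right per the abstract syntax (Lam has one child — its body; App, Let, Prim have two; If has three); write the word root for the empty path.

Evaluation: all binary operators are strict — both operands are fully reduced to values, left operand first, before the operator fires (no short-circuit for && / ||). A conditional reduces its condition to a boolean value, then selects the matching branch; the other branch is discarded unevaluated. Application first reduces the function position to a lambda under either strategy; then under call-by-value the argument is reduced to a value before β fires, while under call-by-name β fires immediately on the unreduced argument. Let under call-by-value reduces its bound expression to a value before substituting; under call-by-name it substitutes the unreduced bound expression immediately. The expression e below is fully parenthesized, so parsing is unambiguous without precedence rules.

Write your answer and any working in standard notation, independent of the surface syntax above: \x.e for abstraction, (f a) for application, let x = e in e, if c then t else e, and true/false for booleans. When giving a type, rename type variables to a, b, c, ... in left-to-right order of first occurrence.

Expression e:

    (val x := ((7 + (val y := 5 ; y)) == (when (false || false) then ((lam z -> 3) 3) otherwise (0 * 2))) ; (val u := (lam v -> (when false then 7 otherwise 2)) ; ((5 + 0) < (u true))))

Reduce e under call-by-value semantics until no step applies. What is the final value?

Answer: false

Trace:
step 0: (let x = ((7 + (let y = 5 in y)) == (if (false || false) then ((\z.3) 3) else (0 * 2))) in (let u = (\v.(if false then 7 else 2)) in ((5 + 0) < (u true))))
step 1: [let@0.0.1] (let x = ((7 + 5) == (if (false || false) then ((\z.3) 3) else (0 * 2))) in (let u = (\v.(if false then 7 else 2)) in ((5 + 0) < (u true))))
step 2: [delta@0.0] (let x = (12 == (if (false || false) then ((\z.3) 3) else (0 * 2))) in (let u = (\v.(if false then 7 else 2)) in ((5 + 0) < (u true))))
step 3: [delta@0.1.0] (let x = (12 == (if false then ((\z.3) 3) else (0 * 2))) in (let u = (\v.(if false then 7 else 2)) in ((5 + 0) < (u true))))
step 4: [if@0.1] (let x = (12 == (0 * 2)) in (let u = (\v.(if false then 7 else 2)) in ((5 + 0) < (u true))))
step 5: [delta@0.1] (let x = (12 == 0) in (let u = (\v.(if false then 7 else 2)) in ((5 + 0) < (u true))))
step 6: [delta@0] (let x = false in (let u = (\v.(if false then 7 else 2)) in ((5 + 0) < (u true))))
step 7: [let@root] (let u = (\v.(if false then 7 else 2)) in ((5 + 0) < (u true)))
step 8: [let@root] ((5 + 0) < ((\v.(if false then 7 else 2)) true))
step 9: [delta@0] (5 < ((\v.(if false then 7 else 2)) true))
step 10: [beta@1] (5 < (if false then 7 else 2))
step 11: [if@1] (5 < 2)
step 12: [delta@root] false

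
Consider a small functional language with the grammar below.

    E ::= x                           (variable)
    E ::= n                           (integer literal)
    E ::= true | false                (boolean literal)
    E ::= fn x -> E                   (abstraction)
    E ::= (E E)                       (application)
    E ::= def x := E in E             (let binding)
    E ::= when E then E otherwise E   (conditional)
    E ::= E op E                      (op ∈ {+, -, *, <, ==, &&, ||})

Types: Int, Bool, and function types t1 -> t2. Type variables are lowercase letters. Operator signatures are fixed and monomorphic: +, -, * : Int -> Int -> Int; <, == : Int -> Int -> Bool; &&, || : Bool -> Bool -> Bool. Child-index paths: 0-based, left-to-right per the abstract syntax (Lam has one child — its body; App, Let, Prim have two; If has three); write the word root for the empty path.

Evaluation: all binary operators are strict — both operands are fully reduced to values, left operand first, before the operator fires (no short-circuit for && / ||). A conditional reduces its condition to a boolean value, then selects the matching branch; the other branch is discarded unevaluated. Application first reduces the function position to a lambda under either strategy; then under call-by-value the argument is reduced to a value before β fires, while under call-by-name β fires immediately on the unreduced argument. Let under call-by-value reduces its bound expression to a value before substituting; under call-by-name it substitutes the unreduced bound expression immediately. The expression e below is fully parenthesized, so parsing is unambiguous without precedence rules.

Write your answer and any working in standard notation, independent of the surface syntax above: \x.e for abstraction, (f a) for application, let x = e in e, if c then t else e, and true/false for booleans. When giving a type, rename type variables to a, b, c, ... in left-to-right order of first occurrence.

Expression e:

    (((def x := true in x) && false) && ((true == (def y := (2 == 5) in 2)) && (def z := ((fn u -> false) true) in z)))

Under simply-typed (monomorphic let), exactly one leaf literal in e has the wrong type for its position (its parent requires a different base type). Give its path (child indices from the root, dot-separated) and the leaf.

Working:
let x : Bool
x : Bool
  unify Bool ~ Bool
  unify Bool ~ Bool
  unify Bool ~ Bool
  unify Bool ~ Int
  FAIL: mismatch Bool ~ Int

Answer: 1.0.0 : true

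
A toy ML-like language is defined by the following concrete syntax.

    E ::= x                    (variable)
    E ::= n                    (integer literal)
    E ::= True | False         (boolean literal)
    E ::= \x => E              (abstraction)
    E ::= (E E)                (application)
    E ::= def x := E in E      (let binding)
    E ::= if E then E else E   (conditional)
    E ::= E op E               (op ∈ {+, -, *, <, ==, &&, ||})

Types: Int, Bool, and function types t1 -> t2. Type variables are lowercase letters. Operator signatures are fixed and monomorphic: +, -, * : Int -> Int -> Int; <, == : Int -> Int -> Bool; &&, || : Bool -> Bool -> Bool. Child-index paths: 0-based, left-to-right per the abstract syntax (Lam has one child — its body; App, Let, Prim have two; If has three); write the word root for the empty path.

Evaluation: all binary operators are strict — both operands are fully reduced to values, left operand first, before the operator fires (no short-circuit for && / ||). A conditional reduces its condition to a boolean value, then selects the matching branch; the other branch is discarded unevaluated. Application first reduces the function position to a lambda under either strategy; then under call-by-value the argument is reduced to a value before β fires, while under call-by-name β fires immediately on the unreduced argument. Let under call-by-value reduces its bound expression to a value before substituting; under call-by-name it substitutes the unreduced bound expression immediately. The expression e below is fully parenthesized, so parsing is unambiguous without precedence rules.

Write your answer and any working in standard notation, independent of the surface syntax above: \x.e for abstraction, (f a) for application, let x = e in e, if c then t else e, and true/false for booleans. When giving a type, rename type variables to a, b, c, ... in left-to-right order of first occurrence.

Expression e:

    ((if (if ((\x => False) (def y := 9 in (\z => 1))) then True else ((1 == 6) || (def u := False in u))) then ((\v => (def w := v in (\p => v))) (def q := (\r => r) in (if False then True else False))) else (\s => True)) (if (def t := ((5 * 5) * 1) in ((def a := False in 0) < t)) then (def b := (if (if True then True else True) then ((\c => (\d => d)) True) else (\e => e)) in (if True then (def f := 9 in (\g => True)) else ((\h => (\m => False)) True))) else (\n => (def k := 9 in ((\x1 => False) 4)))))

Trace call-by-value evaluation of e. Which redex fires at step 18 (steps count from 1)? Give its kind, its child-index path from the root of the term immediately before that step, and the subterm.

Trace:
step 0: ((if (if ((\x.false) (let y = 9 in (\z.1))) then true else ((1 == 6) || (let u = false in u))) then ((\v.(let w = v in (\p.v))) (let q = (\r.r) in (if false then true else false))) else (\s.true)) (if (let t = ((5 * 5) * 1) in ((let a = false in 0) < t)) then (let b = (if (if true then true else true) then ((\c.(\d.d)) true) else (\e.e)) in (if true then (let f = 9 in (\g.true)) else ((\h.(\m.false)) true))) else (\n.(let k = 9 in ((\x1.false) 4)))))
step 1: [let@0.0.0.1] ((if (if ((\x.false) (\z.1)) then true else ((1 == 6) || (let u = false in u))) then ((\v.(let w = v in (\p.v))) (let q = (\r.r) in (if false then true else false))) else (\s.true)) (if (let t = ((5 * 5) * 1) in ((let a = false in 0) < t)) then (let b = (if (if true then true else true) then ((\c.(\d.d)) true) else (\e.e)) in (if true then (let f = 9 in (\g.true)) else ((\h.(\m.false)) true))) else (\n.(let k = 9 in ((\x1.false) 4)))))
step 2: [beta@0.0.0] ((if (if false then true else ((1 == 6) || (let u = false in u))) then ((\v.(let w = v in (\p.v))) (let q = (\r.r) in (if false then true else false))) else (\s.true)) (if (let t = ((5 * 5) * 1) in ((let a = false in 0) < t)) then (let b = (if (if true then true else true) then ((\c.(\d.d)) true) else (\e.e)) in (if true then (let f = 9 in (\g.true)) else ((\h.(\m.false)) true))) else (\n.(let k = 9 in ((\x1.false) 4)))))
step 3: [if@0.0] ((if ((1 == 6) || (let u = false in u)) then ((\v.(let w = v in (\p.v))) (let q = (\r.r) in (if false then true else false))) else (\s.true)) (if (let t = ((5 * 5) * 1) in ((let a = false in 0) < t)) then (let b = (if (if true then true else true) then ((\c.(\d.d)) true) else (\e.e)) in (if true then (let f = 9 in (\g.true)) else ((\h.(\m.false)) true))) else (\n.(let k = 9 in ((\x1.false) 4)))))
step 4: [delta@0.0.0] ((if (false || (let u = false in u)) then ((\v.(let w = v in (\p.v))) (let q = (\r.r) in (if false then true else false))) else (\s.true)) (if (let t = ((5 * 5) * 1) in ((let a = false in 0) < t)) then (let b = (if (if true then true else true) then ((\c.(\d.d)) true) else (\e.e)) in (if true then (let f = 9 in (\g.true)) else ((\h.(\m.false)) true))) else (\n.(let k = 9 in ((\x1.false) 4)))))
step 5: [let@0.0.1] ((if (false || false) then ((\v.(let w = v in (\p.v))) (let q = (\r.r) in (if false then true else false))) else (\s.true)) (if (let t = ((5 * 5) * 1) in ((let a = false in 0) < t)) then (let b = (if (if true then true else true) then ((\c.(\d.d)) true) else (\e.e)) in (if true then (let f = 9 in (\g.true)) else ((\h.(\m.false)) true))) else (\n.(let k = 9 in ((\x1.false) 4)))))
step 6: [delta@0.0] ((if false then ((\v.(let w = v in (\p.v))) (let q = (\r.r) in (if false then true else false))) else (\s.true)) (if (let t = ((5 * 5) * 1) in ((let a = false in 0) < t)) then (let b = (if (if true then true else true) then ((\c.(\d.d)) true) else (\e.e)) in (if true then (let f = 9 in (\g.true)) else ((\h.(\m.false)) true))) else (\n.(let k = 9 in ((\x1.false) 4)))))
step 7: [if@0] ((\s.true) (if (let t = ((5 * 5) * 1) in ((let a = false in 0) < t)) then (let b = (if (if true then true else true) then ((\c.(\d.d)) true) else (\e.e)) in (if true then (let f = 9 in (\g.true)) else ((\h.(\m.false)) true))) else (\n.(let k = 9 in ((\x1.false) 4)))))
step 8: [delta@1.0.0.0] ((\s.true) (if (let t = (25 * 1) in ((let a = false in 0) < t)) then (let b = (if (if true then true else true) then ((\c.(\d.d)) true) else (\e.e)) in (if true then (let f = 9 in (\g.true)) else ((\h.(\m.false)) true))) else (\n.(let k = 9 in ((\x1.false) 4)))))
step 9: [delta@1.0.0] ((\s.true) (if (let t = 25 in ((let a = false in 0) < t)) then (let b = (if (if true then true else true) then ((\c.(\d.d)) true) else (\e.e)) in (if true then (let f = 9 in (\g.true)) else ((\h.(\m.false)) true))) else (\n.(let k = 9 in ((\x1.false) 4)))))
step 10: [let@1.0] ((\s.true) (if ((let a = false in 0) < 25) then (let b = (if (if true then true else true) then ((\c.(\d.d)) true) else (\e.e)) in (if true then (let f = 9 in (\g.true)) else ((\h.(\m.false)) true))) else (\n.(let k = 9 in ((\x1.false) 4)))))
step 11: [let@1.0.0] ((\s.true) (if (0 < 25) then (let b = (if (if true then true else true) then ((\c.(\d.d)) true) else (\e.e)) in (if true then (let f = 9 in (\g.true)) else ((\h.(\m.false)) true))) else (\n.(let k = 9 in ((\x1.false) 4)))))
step 12: [delta@1.0] ((\s.true) (if true then (let b = (if (if true then true else true) then ((\c.(\d.d)) true) else (\e.e)) in (if true then (let f = 9 in (\g.true)) else ((\h.(\m.false)) true))) else (\n.(let k = 9 in ((\x1.false) 4)))))
step 13: [if@1] ((\s.true) (let b = (if (if true then true else true) then ((\c.(\d.d)) true) else (\e.e)) in (if true then (let f = 9 in (\g.true)) else ((\h.(\m.false)) true))))
step 14: [if@1.0.0] ((\s.true) (let b = (if true then ((\c.(\d.d)) true) else (\e.e)) in (if true then (let f = 9 in (\g.true)) else ((\h.(\m.false)) true))))
step 15: [if@1.0] ((\s.true) (let b = ((\c.(\d.d)) true) in (if true then (let f = 9 in (\g.true)) else ((\h.(\m.false)) true))))
step 16: [beta@1.0] ((\s.true) (let b = (\d.d) in (if true then (let f = 9 in (\g.true)) else ((\h.(\m.false)) true))))
step 17: [let@1] ((\s.true) (if true then (let f = 9 in (\g.true)) else ((\h.(\m.false)) true)))
step 18: [if@1] ((\s.true) (let f = 9 in (\g.true)))

Answer: if at 1 : (if true then (let f = 9 in (\g.true)) else ((\h.(\m.false)) true))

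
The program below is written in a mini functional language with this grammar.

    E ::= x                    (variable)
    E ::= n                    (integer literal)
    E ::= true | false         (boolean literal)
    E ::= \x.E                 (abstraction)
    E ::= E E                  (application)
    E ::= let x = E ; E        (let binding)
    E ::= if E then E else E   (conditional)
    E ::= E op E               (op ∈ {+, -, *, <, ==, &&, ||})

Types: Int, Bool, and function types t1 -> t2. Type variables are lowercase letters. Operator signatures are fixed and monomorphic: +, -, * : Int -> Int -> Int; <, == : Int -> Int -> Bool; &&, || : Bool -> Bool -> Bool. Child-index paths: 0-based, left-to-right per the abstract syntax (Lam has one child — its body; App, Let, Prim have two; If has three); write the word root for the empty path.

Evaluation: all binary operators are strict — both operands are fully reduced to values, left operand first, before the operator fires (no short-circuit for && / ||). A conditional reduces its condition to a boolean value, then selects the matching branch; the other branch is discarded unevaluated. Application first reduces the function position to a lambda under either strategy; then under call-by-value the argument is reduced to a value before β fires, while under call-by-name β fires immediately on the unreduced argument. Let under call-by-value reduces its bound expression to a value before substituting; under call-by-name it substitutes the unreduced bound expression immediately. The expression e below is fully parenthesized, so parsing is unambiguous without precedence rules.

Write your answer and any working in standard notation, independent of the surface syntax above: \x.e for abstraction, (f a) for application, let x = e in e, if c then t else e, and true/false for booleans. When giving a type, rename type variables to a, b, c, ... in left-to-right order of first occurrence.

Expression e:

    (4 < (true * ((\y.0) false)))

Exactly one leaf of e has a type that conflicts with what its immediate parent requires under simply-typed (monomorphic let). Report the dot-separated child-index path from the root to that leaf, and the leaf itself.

Answer: 1.0 : true

Working:
  unify Int ~ Int
  unify Bool ~ Int
  FAIL: mismatch Bool ~ Int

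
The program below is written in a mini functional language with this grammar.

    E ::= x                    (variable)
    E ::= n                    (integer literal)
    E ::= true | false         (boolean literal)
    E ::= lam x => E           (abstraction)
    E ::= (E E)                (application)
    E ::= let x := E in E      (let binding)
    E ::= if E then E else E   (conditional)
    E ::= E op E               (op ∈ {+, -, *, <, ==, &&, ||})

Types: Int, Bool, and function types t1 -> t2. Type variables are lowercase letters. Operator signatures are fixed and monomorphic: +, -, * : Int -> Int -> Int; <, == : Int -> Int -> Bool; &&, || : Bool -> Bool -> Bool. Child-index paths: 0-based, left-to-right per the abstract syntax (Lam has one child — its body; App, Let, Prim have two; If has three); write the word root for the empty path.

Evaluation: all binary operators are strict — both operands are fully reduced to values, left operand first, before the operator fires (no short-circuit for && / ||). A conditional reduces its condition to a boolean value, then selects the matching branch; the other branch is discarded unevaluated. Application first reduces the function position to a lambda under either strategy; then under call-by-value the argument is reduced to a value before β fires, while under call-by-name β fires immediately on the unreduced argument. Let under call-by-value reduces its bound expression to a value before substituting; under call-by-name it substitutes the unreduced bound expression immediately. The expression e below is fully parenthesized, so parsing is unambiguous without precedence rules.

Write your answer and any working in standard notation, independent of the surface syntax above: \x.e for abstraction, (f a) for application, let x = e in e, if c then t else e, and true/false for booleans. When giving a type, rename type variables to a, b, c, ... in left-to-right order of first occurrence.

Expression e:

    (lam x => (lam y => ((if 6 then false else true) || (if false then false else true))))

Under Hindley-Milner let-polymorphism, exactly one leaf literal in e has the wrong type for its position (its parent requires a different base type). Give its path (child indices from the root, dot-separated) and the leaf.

Working:
  unify Int ~ Bool
  FAIL: mismatch Int ~ Bool

Answer: 0.0.0.0 : 6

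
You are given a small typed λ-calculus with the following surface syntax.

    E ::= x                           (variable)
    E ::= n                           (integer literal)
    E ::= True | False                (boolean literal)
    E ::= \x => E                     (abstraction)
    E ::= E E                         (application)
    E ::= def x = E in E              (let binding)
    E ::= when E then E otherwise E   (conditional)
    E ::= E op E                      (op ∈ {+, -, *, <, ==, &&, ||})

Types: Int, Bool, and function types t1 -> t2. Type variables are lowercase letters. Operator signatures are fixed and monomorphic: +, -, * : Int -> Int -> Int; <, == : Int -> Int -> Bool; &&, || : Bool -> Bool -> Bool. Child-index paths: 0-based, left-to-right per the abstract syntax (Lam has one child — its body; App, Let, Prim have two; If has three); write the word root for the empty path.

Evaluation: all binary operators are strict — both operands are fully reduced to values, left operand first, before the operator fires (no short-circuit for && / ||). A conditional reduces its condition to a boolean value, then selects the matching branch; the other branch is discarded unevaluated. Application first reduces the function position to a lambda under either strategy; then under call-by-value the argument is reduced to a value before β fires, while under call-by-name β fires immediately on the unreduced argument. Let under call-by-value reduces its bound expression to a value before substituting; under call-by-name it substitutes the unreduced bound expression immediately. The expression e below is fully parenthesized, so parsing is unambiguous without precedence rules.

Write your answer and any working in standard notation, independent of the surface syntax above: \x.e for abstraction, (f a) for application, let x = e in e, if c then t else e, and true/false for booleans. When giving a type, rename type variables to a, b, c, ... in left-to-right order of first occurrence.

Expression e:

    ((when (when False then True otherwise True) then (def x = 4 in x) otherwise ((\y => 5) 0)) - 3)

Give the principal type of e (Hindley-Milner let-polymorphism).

Answer: Int

Derivation:
  unify Bool ~ Bool
  unify Bool ~ Bool
  unify Bool ~ Bool
let x : Int
x : Int
\y._ : a -> Int
  unify a -> Int ~ Int -> b
  unify a ~ Int
  unify Int ~ b
_ _ : Int
  unify Int ~ Int
  unify Int ~ Int
  unify Int ~ Int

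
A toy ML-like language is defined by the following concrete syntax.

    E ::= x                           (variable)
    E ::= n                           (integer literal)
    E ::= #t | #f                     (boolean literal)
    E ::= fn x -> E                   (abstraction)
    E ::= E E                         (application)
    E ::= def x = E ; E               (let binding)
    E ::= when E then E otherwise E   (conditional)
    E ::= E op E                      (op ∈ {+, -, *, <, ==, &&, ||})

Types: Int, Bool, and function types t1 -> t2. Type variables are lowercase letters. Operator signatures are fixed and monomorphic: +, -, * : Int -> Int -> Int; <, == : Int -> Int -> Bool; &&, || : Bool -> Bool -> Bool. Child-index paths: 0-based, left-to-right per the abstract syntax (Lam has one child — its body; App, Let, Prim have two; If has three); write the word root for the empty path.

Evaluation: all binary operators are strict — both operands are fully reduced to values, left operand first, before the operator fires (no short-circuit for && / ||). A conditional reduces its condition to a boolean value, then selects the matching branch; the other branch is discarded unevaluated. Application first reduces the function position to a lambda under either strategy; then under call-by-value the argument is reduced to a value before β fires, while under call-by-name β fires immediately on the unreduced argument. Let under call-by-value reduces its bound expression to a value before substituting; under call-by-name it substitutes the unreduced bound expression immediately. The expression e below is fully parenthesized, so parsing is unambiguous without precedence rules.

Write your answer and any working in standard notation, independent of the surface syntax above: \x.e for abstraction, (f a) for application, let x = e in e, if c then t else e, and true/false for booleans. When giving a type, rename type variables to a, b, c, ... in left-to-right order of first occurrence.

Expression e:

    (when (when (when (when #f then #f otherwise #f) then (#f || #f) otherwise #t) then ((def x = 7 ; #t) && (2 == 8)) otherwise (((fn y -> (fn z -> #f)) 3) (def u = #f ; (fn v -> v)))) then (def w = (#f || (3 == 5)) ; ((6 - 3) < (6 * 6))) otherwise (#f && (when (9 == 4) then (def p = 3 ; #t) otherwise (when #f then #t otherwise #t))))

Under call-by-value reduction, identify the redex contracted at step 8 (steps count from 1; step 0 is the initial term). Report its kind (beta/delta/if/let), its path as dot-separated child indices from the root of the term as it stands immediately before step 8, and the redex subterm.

Answer: delta at 1.0 : (9 == 4)

Derivation:
step 0: (if (if (if (if false then false else false) then (false || false) else true) then ((let x = 7 in true) && (2 == 8)) else (((\y.(\z.false)) 3) (let u = false in (\v.v)))) then (let w = (false || (3 == 5)) in ((6 - 3) < (6 * 6))) else (false && (if (9 == 4) then (let p = 3 in true) else (if false then true else true))))
step 1: [if@0.0.0] (if (if (if false then (false || false) else true) then ((let x = 7 in true) && (2 == 8)) else (((\y.(\z.false)) 3) (let u = false in (\v.v)))) then (let w = (false || (3 == 5)) in ((6 - 3) < (6 * 6))) else (false && (if (9 == 4) then (let p = 3 in true) else (if false then true else true))))
step 2: [if@0.0] (if (if true then ((let x = 7 in true) && (2 == 8)) else (((\y.(\z.false)) 3) (let u = false in (\v.v)))) then (let w = (false || (3 == 5)) in ((6 - 3) < (6 * 6))) else (false && (if (9 == 4) then (let p = 3 in true) else (if false then true else true))))
step 3: [if@0] (if ((let x = 7 in true) && (2 == 8)) then (let w = (false || (3 == 5)) in ((6 - 3) < (6 * 6))) else (false && (if (9 == 4) then (let p = 3 in true) else (if false then true else true))))
step 4: [let@0.0] (if (true && (2 == 8)) then (let w = (false || (3 == 5)) in ((6 - 3) < (6 * 6))) else (false && (if (9 == 4) then (let p = 3 in true) else (if false then true else true))))
step 5: [delta@0.1] (if (true && false) then (let w = (false || (3 == 5)) in ((6 - 3) < (6 * 6))) else (false && (if (9 == 4) then (let p = 3 in true) else (if false then true else true))))
step 6: [delta@0] (if false then (let w = (false || (3 == 5)) in ((6 - 3) < (6 * 6))) else (false && (if (9 == 4) then (let p = 3 in true) else (if false then true else true))))
step 7: [if@root] (false && (if (9 == 4) then (let p = 3 in true) else (if false then true else true)))
step 8: [delta@1.0] (false && (if false then (let p = 3 in true) else (if false then true else true)))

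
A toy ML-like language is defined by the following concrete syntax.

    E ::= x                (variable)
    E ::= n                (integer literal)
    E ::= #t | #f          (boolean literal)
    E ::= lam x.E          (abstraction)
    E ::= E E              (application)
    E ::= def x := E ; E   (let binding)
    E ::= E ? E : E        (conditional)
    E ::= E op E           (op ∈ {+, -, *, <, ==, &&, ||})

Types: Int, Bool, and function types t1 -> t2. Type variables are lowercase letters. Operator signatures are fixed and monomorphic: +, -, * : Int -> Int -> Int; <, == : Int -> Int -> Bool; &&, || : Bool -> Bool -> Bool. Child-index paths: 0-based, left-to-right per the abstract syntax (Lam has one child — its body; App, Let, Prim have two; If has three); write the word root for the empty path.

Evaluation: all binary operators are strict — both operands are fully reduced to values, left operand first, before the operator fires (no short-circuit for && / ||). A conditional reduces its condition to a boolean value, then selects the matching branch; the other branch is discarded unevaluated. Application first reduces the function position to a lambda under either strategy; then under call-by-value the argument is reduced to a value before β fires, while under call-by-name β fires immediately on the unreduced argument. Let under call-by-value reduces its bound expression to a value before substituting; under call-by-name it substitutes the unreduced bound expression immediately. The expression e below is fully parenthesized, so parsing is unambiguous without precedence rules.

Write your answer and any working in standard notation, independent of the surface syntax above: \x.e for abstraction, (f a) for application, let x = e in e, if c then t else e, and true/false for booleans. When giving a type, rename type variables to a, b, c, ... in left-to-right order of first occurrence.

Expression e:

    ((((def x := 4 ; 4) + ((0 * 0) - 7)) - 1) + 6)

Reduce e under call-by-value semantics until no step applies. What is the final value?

Answer: 2

Derivation:
step 0: ((((let x = 4 in 4) + ((0 * 0) - 7)) - 1) + 6)
step 1: [let@0.0.0] (((4 + ((0 * 0) - 7)) - 1) + 6)
step 2: [delta@0.0.1.0] (((4 + (0 - 7)) - 1) + 6)
step 3: [delta@0.0.1] (((4 + -7) - 1) + 6)
step 4: [delta@0.0] ((-3 - 1) + 6)
step 5: [delta@0] (-4 + 6)
step 6: [delta@root] 2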